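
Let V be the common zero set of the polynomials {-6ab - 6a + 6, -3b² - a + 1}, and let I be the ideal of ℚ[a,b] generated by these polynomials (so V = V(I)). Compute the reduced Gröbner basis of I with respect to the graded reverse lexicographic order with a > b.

Buchberger's algorithm terminates because the ascending chain of leading-term ideals stabilizes.

f_1 = -6ab - 6a + 6, LT = ab.
f_2 = -3b² - a + 1, LT = b².

S(f_1,f_2): lcm = ab². S = -⅓a² + ab + ⅓a - b.
  leading term a²: no divisor's leading term divides it; move -⅓a² to the remainder.
  leading term ab: subtract (-⅙)·f_1 from ab + ⅓a - b → -⅔a - b + 1
  leading term a: no divisor's leading term divides it; move -⅔a to the remainder.
  leading term b: no divisor's leading term divides it; move -b to the remainder.
  leading term 1: no divisor's leading term divides it; move 1 to the remainder.
  remainder -⅓a² - ⅔a - b + 1 ≠ 0; add g_3 = -⅓a² - ⅔a - b + 1 to the basis.

S(f_1,g_3): lcm = a²b. S = a² - 2ab - 3b² - a + 3b.
  leading term a²: subtract (-3)·g_3 from a² - 2ab - 3b² - a + 3b → -2ab - 3b² - 3a + 3
  leading term ab: subtract (⅓)·f_1 from -2ab - 3b² - 3a + 3 → -3b² - a + 1
  leading term b²: subtract (1)·f_2 from -3b² - a + 1 → 0
  remainder 0.

S(f_2,g_3): leading monomials are coprime, so the S-polynomial reduces to 0 (Buchberger's first criterion).
Every S-polynomial of the final basis reduces to 0, so we have a Gröbner basis.

G = {a² + 2a + 3b - 3, ab + a - 1, b² + ⅓a - ⅓}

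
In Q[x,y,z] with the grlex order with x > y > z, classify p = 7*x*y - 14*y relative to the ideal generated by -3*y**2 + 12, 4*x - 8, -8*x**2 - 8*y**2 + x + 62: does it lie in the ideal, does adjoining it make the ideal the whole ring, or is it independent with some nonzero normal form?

7*x*y - 14*y lies in I (it reduces to 0).

First compute the reduced Gröbner basis of I by Buchberger's algorithm.
f_1 = -3*y**2 + 12, LT = y**2.
f_2 = 4*x - 8, LT = x.
f_3 = -8*x**2 - 8*y**2 + x + 62, LT = x**2.

The S-polynomials (S(f_1,f_2), S(f_1,f_3), S(f_2,f_3)) all reduce to 0 modulo the current basis, so we have a Gröbner basis.
Inter-reduce: drop elements whose leading term is divisible by another's, tail-reduce, and make monic.
Reduced Gröbner basis: {y**2 - 4, x - 2}.
Label its elements g_1 = y**2 - 4, g_2 = x - 2.

Reduce p = 7*x*y - 14*y modulo G:
  leading term x*y: subtract (7*y)·g_2 from 7*x*y - 14*y → 0
  normal form = 0.
Since the normal form is 0, p ∈ I.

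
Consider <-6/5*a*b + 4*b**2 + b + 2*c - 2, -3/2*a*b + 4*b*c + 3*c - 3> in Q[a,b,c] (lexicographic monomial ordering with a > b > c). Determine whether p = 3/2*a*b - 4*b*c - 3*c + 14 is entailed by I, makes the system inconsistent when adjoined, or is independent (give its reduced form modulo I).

Adjoining 3/2*a*b - 4*b*c - 3*c + 14 makes the ideal the whole ring: the system is inconsistent.

First compute the reduced Gröbner basis of I by Buchberger's algorithm.
f_1 = -6/5*a*b + 4*b**2 + b + 2*c - 2, LT = a*b.
f_2 = -3/2*a*b + 4*b*c + 3*c - 3, LT = a*b.

S(f_1,f_2): lcm = a*b. S = -10/3*b**2 + 8/3*b*c - 5/6*b + 1/3*c - 1/3.
  reduce S modulo (f_1, f_2):
  remainder -10/3*b**2 + 8/3*b*c - 5/6*b + 1/3*c - 1/3 ≠ 0; add h_3 = -10/3*b**2 + 8/3*b*c - 5/6*b + 1/3*c - 1/3 to the basis.

S(f_1,h_3): lcm = a*b**2. S = 4/5*a*b*c - 1/4*a*b + 1/10*a*c - 1/10*a - 10/3*b**3 - 5/6*b**2 - 5/3*b*c + 5/3*b.
  reduce S modulo (f_1, f_2, h_3):
  remainder 1/10*a*c - 1/10*a - 2*b*c + 2*b + 4/3*c**2 - 11/6*c + 1/2 ≠ 0; add h_4 = 1/10*a*c - 1/10*a - 2*b*c + 2*b + 4/3*c**2 - 11/6*c + 1/2 to the basis.

The other S-polynomials (S(f_2,h_3), S(f_1,h_4), S(f_2,h_4), S(h_3,h_4)) all reduce to 0 modulo the current basis, so we have a Gröbner basis.
Inter-reduce: drop elements whose leading term is divisible by another's, tail-reduce, and make monic.
Reduced Gröbner basis: {a*b - 8/3*b*c - 2*c + 2, a*c - a - 20*b*c + 20*b + 40/3*c**2 - 55/3*c + 5, b**2 - 4/5*b*c + 1/4*b - 1/10*c + 1/10}.
Label its elements g_1 = a*b - 8/3*b*c - 2*c + 2, g_2 = a*c - a - 20*b*c + 20*b + 40/3*c**2 - 55/3*c + 5, g_3 = b**2 - 4/5*b*c + 1/4*b - 1/10*c + 1/10.

Reduce p = 3/2*a*b - 4*b*c - 3*c + 14 modulo G:
  leading term a*b: subtract (3/2)·g_1 from 3/2*a*b - 4*b*c - 3*c + 14 → 11
  leading term 1: no divisor's leading term divides it; move 11 to the remainder.
  normal form = 11.
The normal form is nonzero, so p ∉ I. Since p minus its normal form lies in I, I + (p) = I + (r) where r = 11; decide whether this ideal is the whole ring.
Here r = 11 is a nonzero constant, hence a unit: 1 ∈ I + (p), the Gröbner basis of I + (p) is {1}, and the enlarged system has no common solution — adjoining p is inconsistent.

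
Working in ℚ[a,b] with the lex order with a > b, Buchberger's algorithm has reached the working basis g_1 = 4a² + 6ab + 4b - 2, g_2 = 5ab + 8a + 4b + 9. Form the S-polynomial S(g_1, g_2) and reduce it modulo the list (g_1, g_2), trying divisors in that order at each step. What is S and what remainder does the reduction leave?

lcm(LM(g_1), LM(g_2)) = a²b.
S = (lcm/LT(g_1))·g_1 − (lcm/LT(g_2))·g_2 = -8/5a² + 3/2ab² - ⅘ab - 9/5a + b² - ½b.
Reduce S modulo (g_1, g_2) in that order:
  leading term a²: subtract (-⅖)·g_1 from -8/5a² + 3/2ab² - ⅘ab - 9/5a + b² - ½b → 3/2ab² + 8/5ab - 9/5a + b² + 11/10b - ⅘
  leading term ab²: subtract (3/10b)·g_2 from 3/2ab² + 8/5ab - 9/5a + b² + 11/10b - ⅘ → -⅘ab - 9/5a - ⅕b² - 8/5b - ⅘
  leading term ab: subtract (-4/25)·g_2 from -⅘ab - 9/5a - ⅕b² - 8/5b - ⅘ → -13/25a - ⅕b² - 24/25b + 16/25
  leading term a: no divisor's leading term divides it; move -13/25a to the remainder.
  leading term b²: no divisor's leading term divides it; move -⅕b² to the remainder.
  leading term b: no divisor's leading term divides it; move -24/25b to the remainder.
  leading term 1: no divisor's leading term divides it; move 16/25 to the remainder.
The remainder -13/25a - ⅕b² - 24/25b + 16/25 is nonzero, so it would be added as the next basis element.
This is the inner loop of Buchberger's algorithm — each nonzero remainder becomes a new basis element.

S(g_1, g_2) = -8/5a² + 3/2ab² - ⅘ab - 9/5a + b² - ½b; remainder on division = -13/25a - ⅕b² - 24/25b + 16/25.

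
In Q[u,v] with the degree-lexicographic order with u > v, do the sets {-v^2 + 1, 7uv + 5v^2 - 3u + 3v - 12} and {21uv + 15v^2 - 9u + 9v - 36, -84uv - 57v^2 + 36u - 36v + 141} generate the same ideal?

Yes, the ideals are equal.

Equality of ideals is decidable: compute both reduced Gröbner bases (unique for the ordering) and check whether they agree.
Buchberger on the first generating set:
f_1 = -v^2 + 1, LT = v^2.
f_2 = 7uv + 5v^2 - 3u + 3v - 12, LT = uv.

S(f_1,f_2): lcm = uv^2. S = -5/7v^3 + 3/7uv - 3/7v^2 - u + 12/7v.
  reduce S modulo (f_1, f_2):
  remainder -40/49u + 40/49v ≠ 0; add g_3 = -40/49u + 40/49v to the basis.

The other S-polynomials (S(f_1,g_3), S(f_2,g_3)) all reduce to 0 modulo the current basis, so we have a Gröbner basis.
Inter-reduce: drop elements whose leading term is divisible by another's, tail-reduce, and make monic.
Reduced Gröbner basis: {v^2 - 1, u - v}.

Buchberger on the second generating set:
h_1 = 21uv + 15v^2 - 9u + 9v - 36, LT = uv.
h_2 = -84uv - 57v^2 + 36u - 36v + 141, LT = uv.

S(h_1,h_2): lcm = uv. S = 1/28v^2 - 1/28.
  reduce S modulo (h_1, h_2):
  remainder 1/28v^2 - 1/28 ≠ 0; add k_3 = 1/28v^2 - 1/28 to the basis.

S(h_1,k_3): lcm = uv^2. S = 5/7v^3 - 3/7uv + 3/7v^2 + u - 12/7v.
  reduce S modulo (h_1, h_2, k_3):
  remainder 40/49u - 40/49v ≠ 0; add k_4 = 40/49u - 40/49v to the basis.

The other S-polynomials (S(h_2,k_3), S(h_1,k_4), S(h_2,k_4), S(k_3,k_4)) all reduce to 0 modulo the current basis, so we have a Gröbner basis.
Inter-reduce: drop elements whose leading term is divisible by another's, tail-reduce, and make monic.
Reduced Gröbner basis: {v^2 - 1, u - v}.

These coincide, so the ideals are equal.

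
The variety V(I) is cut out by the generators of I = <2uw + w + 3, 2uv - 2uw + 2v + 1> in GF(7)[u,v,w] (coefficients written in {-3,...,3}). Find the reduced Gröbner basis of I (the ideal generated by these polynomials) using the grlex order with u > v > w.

Buchberger's algorithm terminates because the ascending chain of leading-term ideals stabilizes.

f_1 = 2uw + w + 3, LT = uw.
f_2 = 2uv - 2uw + 2v + 1, LT = uv.

S(f_1,f_2): lcm = uvw. S = uw^2 + 3vw - 2v + 3w.
  leading term uw^2: subtract (-3w)·f_1 from uw^2 + 3vw - 2v + 3w → 3vw + 3w^2 - 2v - 2w
  leading term vw: no divisor's leading term divides it; move 3vw to the remainder.
  leading term w^2: no divisor's leading term divides it; move 3w^2 to the remainder.
  leading term v: no divisor's leading term divides it; move -2v to the remainder.
  leading term w: no divisor's leading term divides it; move -2w to the remainder.
  remainder 3vw + 3w^2 - 2v - 2w ≠ 0; add g_3 = 3vw + 3w^2 - 2v - 2w to the basis.

The other S-polynomials (S(f_1,g_3), S(f_2,g_3)) all reduce to 0 modulo the current basis, so we have a Gröbner basis.

G = {uv + v - 3w + 2, uw - 3w - 2, vw + w^2 - 3v - 3w}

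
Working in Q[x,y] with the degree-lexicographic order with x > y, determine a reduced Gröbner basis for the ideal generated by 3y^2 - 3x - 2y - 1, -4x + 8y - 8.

G = {y^2 - 8/3y + 5/3, x - 2y + 2}

The reduced Gröbner basis is the canonical form of the ideal for this ordering.

f_1 = 3y^2 - 3x - 2y - 1, LT = y^2.
f_2 = -4x + 8y - 8, LT = x.

The S-polynomials (S(f_1,f_2)) all reduce to 0 modulo the current basis, so we have a Gröbner basis.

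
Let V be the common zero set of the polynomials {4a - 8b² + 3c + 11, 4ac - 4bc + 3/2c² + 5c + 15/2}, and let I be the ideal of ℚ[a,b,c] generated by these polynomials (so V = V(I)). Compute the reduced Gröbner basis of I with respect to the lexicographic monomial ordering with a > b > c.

The reduced Gröbner basis is the canonical form of the ideal for this ordering.

f_1 = 4a - 8b² + 3c + 11, LT = a.
f_2 = 4ac - 4bc + 3/2c² + 5c + 15/2, LT = ac.

S(f_1,f_2): lcm = ac. S = -2b²c + bc + ⅜c² + 3/2c - 15/8.
  reduce S modulo (f_1, f_2):
  remainder -2b²c + bc + ⅜c² + 3/2c - 15/8 ≠ 0; add g_3 = -2b²c + bc + ⅜c² + 3/2c - 15/8 to the basis.

The other S-polynomials (S(f_1,g_3), S(f_2,g_3)) all reduce to 0 modulo the current basis, so we have a Gröbner basis.
Inter-reduce: drop elements whose leading term is divisible by another's, tail-reduce, and make monic.

G = {a - 2b² + ¾c + 11/4, b²c - ½bc - 3/16c² - ¾c + 15/16}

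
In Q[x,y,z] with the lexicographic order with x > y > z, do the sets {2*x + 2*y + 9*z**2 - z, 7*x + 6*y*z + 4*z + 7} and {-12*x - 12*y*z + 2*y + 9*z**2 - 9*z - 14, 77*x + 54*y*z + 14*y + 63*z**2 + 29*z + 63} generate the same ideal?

Yes, the ideals are equal.

Two ideals are equal iff their reduced Gröbner bases coincide (the reduced basis is unique for a fixed ordering).
Buchberger on the first generating set:
f_1 = 2*x + 2*y + 9*z**2 - z, LT = x.
f_2 = 7*x + 6*y*z + 4*z + 7, LT = x.

S(f_1,f_2): lcm = x. S = -6/7*y*z + y + 9/2*z**2 - 15/14*z - 1.
  leading term y*z: no divisor's leading term divides it; move -6/7*y*z to the remainder.
  leading term y: no divisor's leading term divides it; move y to the remainder.
  leading term z**2: no divisor's leading term divides it; move 9/2*z**2 to the remainder.
  leading term z: no divisor's leading term divides it; move -15/14*z to the remainder.
  leading term 1: no divisor's leading term divides it; move -1 to the remainder.
  remainder -6/7*y*z + y + 9/2*z**2 - 15/14*z - 1 ≠ 0; add g_3 = -6/7*y*z + y + 9/2*z**2 - 15/14*z - 1 to the basis.

S(f_1,g_3): leading monomials are coprime, so the S-polynomial reduces to 0 (Buchberger's first criterion).
S(f_2,g_3): leading monomials are coprime, so the S-polynomial reduces to 0 (Buchberger's first criterion).
Every S-polynomial of the final basis reduces to 0, so we have a Gröbner basis.
Inter-reduce: drop elements whose leading term is divisible by another's, tail-reduce, and make monic.
Reduced Gröbner basis: {x + y + 9/2*z**2 - 1/2*z, y*z - 7/6*y - 21/4*z**2 + 5/4*z + 7/6}.

Buchberger on the second generating set:
h_1 = -12*x - 12*y*z + 2*y + 9*z**2 - 9*z - 14, LT = x.
h_2 = 77*x + 54*y*z + 14*y + 63*z**2 + 29*z + 63, LT = x.

S(h_1,h_2): lcm = x. S = 23/77*y*z - 23/66*y - 69/44*z**2 + 115/308*z + 23/66.
  leading term y*z: no divisor's leading term divides it; move 23/77*y*z to the remainder.
  leading term y: no divisor's leading term divides it; move -23/66*y to the remainder.
  leading term z**2: no divisor's leading term divides it; move -69/44*z**2 to the remainder.
  leading term z: no divisor's leading term divides it; move 115/308*z to the remainder.
  leading term 1: no divisor's leading term divides it; move 23/66 to the remainder.
  remainder 23/77*y*z - 23/66*y - 69/44*z**2 + 115/308*z + 23/66 ≠ 0; add k_3 = 23/77*y*z - 23/66*y - 69/44*z**2 + 115/308*z + 23/66 to the basis.

S(h_1,k_3): leading monomials are coprime, so the S-polynomial reduces to 0 (Buchberger's first criterion).
S(h_2,k_3): leading monomials are coprime, so the S-polynomial reduces to 0 (Buchberger's first criterion).
Every S-polynomial of the final basis reduces to 0, so we have a Gröbner basis.
Inter-reduce: drop elements whose leading term is divisible by another's, tail-reduce, and make monic.
Reduced Gröbner basis: {x + y + 9/2*z**2 - 1/2*z, y*z - 7/6*y - 21/4*z**2 + 5/4*z + 7/6}.

Same reduced basis, so the two generating sets span the same ideal.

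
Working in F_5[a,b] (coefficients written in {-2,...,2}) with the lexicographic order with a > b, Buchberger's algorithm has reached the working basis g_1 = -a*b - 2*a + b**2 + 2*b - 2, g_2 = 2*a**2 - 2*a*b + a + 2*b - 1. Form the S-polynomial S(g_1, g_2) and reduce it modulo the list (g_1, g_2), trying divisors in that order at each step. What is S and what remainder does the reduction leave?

lcm(LM(g_1), LM(g_2)) = a**2*b.
S = (lcm/LT(g_1))·g_1 − (lcm/LT(g_2))·g_2 = 2*a**2 + 2*a - b**2 - 2*b.
Reduce S modulo (g_1, g_2) in that order:
  leading term a**2: subtract (1)·g_2 from 2*a**2 + 2*a - b**2 - 2*b → 2*a*b + a - b**2 + b + 1
  leading term a*b: subtract (-2)·g_1 from 2*a*b + a - b**2 + b + 1 → 2*a + b**2 + 2
  leading term a: no divisor's leading term divides it; move 2*a to the remainder.
  leading term b**2: no divisor's leading term divides it; move b**2 to the remainder.
  leading term 1: no divisor's leading term divides it; move 2 to the remainder.
The remainder 2*a + b**2 + 2 is nonzero, so it would be added as the next basis element.
An S-polynomial is built so that the two leading terms cancel; whether anything survives reduction is exactly the Gröbner-basis criterion.

S(g_1, g_2) = 2*a**2 + 2*a - b**2 - 2*b; remainder on division = 2*a + b**2 + 2.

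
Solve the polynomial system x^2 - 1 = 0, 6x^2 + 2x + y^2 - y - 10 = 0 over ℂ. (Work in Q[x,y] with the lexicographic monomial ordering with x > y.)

{(-1, -2), (1, -1), (1, 2), (-1, 3)}

Compute a lex Gröbner basis by Buchberger's algorithm.
f_1 = x^2 - 1, LT = x^2.
f_2 = 6x^2 + 2x + y^2 - y - 10, LT = x^2.

S(f_1,f_2): lcm = x^2. S = -1/3x - 1/6y^2 + 1/6y + 2/3.
  reduce S modulo (f_1, f_2):
  remainder -1/3x - 1/6y^2 + 1/6y + 2/3 ≠ 0; add h_3 = -1/3x - 1/6y^2 + 1/6y + 2/3 to the basis.

S(f_1,h_3): lcm = x^2. S = -1/2xy^2 + 1/2xy + 2x - 1.
  reduce S modulo (f_1, f_2, h_3):
  remainder 1/4y^4 - 1/2y^3 - 7/4y^2 + 2y + 3 ≠ 0; add h_4 = 1/4y^4 - 1/2y^3 - 7/4y^2 + 2y + 3 to the basis.

The other S-polynomials (S(f_2,h_3), S(f_1,h_4), S(f_2,h_4), S(h_3,h_4)) all reduce to 0 modulo the current basis, so we have a Gröbner basis.
Inter-reduce: drop elements whose leading term is divisible by another's, tail-reduce, and make monic.
Reduced Gröbner basis: {x + 1/2y^2 - 1/2y - 2, y^4 - 2y^3 - 7y^2 + 8y + 12}.

Since the basis is lex-ordered, y^4 - 2y^3 - 7y^2 + 8y + 12 is univariate in y. Its roots are {-2, -1, 2, 3}. Back-substituting each root into the other basis elements fixes the other coordinates.
  y = -2: the earlier basis element becomes x + 1 = 0, giving x = -1 — point (-1, -2).
  y = -1: the earlier basis element becomes x - 1 = 0, giving x = 1 — point (1, -1).
  y = 2: the earlier basis element becomes x - 1 = 0, giving x = 1 — point (1, 2).
  y = 3: the earlier basis element becomes x + 1 = 0, giving x = -1 — point (-1, 3).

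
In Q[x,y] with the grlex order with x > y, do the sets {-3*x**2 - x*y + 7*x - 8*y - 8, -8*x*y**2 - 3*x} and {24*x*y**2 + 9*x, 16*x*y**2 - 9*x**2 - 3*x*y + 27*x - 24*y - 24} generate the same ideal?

Equality of ideals is decidable: compute both reduced Gröbner bases (unique for the ordering) and check whether they agree.
Buchberger on the first generating set:
f_1 = -3*x**2 - x*y + 7*x - 8*y - 8, LT = x**2.
f_2 = -8*x*y**2 - 3*x, LT = x*y**2.

S(f_1,f_2): lcm = x**2*y**2. S = 1/3*x*y**3 - 7/3*x*y**2 + 8/3*y**3 - 3/8*x**2 + 8/3*y**2.
  leading term x*y**3: subtract (-1/24*y)·f_2 from 1/3*x*y**3 - 7/3*x*y**2 + 8/3*y**3 - 3/8*x**2 + 8/3*y**2 → -7/3*x*y**2 + 8/3*y**3 - 3/8*x**2 - 1/8*x*y + 8/3*y**2
  leading term x*y**2: subtract (7/24)·f_2 from -7/3*x*y**2 + 8/3*y**3 - 3/8*x**2 - 1/8*x*y + 8/3*y**2 → 8/3*y**3 - 3/8*x**2 - 1/8*x*y + 8/3*y**2 + 7/8*x
  leading term y**3: no divisor's leading term divides it; move 8/3*y**3 to the remainder.
  leading term x**2: subtract (1/8)·f_1 from -3/8*x**2 - 1/8*x*y + 8/3*y**2 + 7/8*x → 8/3*y**2 + y + 1
  leading term y**2: no divisor's leading term divides it; move 8/3*y**2 to the remainder.
  leading term y: no divisor's leading term divides it; move y to the remainder.
  leading term 1: no divisor's leading term divides it; move 1 to the remainder.
  remainder 8/3*y**3 + 8/3*y**2 + y + 1 ≠ 0; add g_3 = 8/3*y**3 + 8/3*y**2 + y + 1 to the basis.

The other S-polynomials (S(f_1,g_3), S(f_2,g_3)) all reduce to 0 modulo the current basis, so we have a Gröbner basis.
Inter-reduce: drop elements whose leading term is divisible by another's, tail-reduce, and make monic.
Reduced Gröbner basis: {x*y**2 + 3/8*x, y**3 + y**2 + 3/8*y + 3/8, x**2 + 1/3*x*y - 7/3*x + 8/3*y + 8/3}.

Buchberger on the second generating set:
h_1 = 24*x*y**2 + 9*x, LT = x*y**2.
h_2 = 16*x*y**2 - 9*x**2 - 3*x*y + 27*x - 24*y - 24, LT = x*y**2.

S(h_1,h_2): lcm = x*y**2. S = 9/16*x**2 + 3/16*x*y - 21/16*x + 3/2*y + 3/2.
  leading term x**2: no divisor's leading term divides it; move 9/16*x**2 to the remainder.
  leading term x*y: no divisor's leading term divides it; move 3/16*x*y to the remainder.
  leading term x: no divisor's leading term divides it; move -21/16*x to the remainder.
  leading term y: no divisor's leading term divides it; move 3/2*y to the remainder.
  leading term 1: no divisor's leading term divides it; move 3/2 to the remainder.
  remainder 9/16*x**2 + 3/16*x*y - 21/16*x + 3/2*y + 3/2 ≠ 0; add k_3 = 9/16*x**2 + 3/16*x*y - 21/16*x + 3/2*y + 3/2 to the basis.

S(h_1,k_3): lcm = x**2*y**2. S = -1/3*x*y**3 + 7/3*x*y**2 - 8/3*y**3 + 3/8*x**2 - 8/3*y**2.
  leading term x*y**3: subtract (-1/72*y)·h_1 from -1/3*x*y**3 + 7/3*x*y**2 - 8/3*y**3 + 3/8*x**2 - 8/3*y**2 → 7/3*x*y**2 - 8/3*y**3 + 3/8*x**2 + 1/8*x*y - 8/3*y**2
  leading term x*y**2: subtract (7/72)·h_1 from 7/3*x*y**2 - 8/3*y**3 + 3/8*x**2 + 1/8*x*y - 8/3*y**2 → -8/3*y**3 + 3/8*x**2 + 1/8*x*y - 8/3*y**2 - 7/8*x
  leading term y**3: no divisor's leading term divides it; move -8/3*y**3 to the remainder.
  leading term x**2: subtract (2/3)·k_3 from 3/8*x**2 + 1/8*x*y - 8/3*y**2 - 7/8*x → -8/3*y**2 - y - 1
  leading term y**2: no divisor's leading term divides it; move -8/3*y**2 to the remainder.
  leading term y: no divisor's leading term divides it; move -y to the remainder.
  leading term 1: no divisor's leading term divides it; move -1 to the remainder.
  remainder -8/3*y**3 - 8/3*y**2 - y - 1 ≠ 0; add k_4 = -8/3*y**3 - 8/3*y**2 - y - 1 to the basis.

The other S-polynomials (S(h_2,k_3), S(h_1,k_4), S(h_2,k_4), S(k_3,k_4)) all reduce to 0 modulo the current basis, so we have a Gröbner basis.
Inter-reduce: drop elements whose leading term is divisible by another's, tail-reduce, and make monic.
Reduced Gröbner basis: {x*y**2 + 3/8*x, y**3 + y**2 + 3/8*y + 3/8, x**2 + 1/3*x*y - 7/3*x + 8/3*y + 8/3}.

These coincide, so the ideals are equal.

Yes, the ideals are equal.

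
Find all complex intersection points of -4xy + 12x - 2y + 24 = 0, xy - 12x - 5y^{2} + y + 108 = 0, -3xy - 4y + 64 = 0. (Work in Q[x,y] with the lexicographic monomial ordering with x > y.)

Compute a lex Gröbner basis by Buchberger's algorithm.
f_1 = -4xy + 12x - 2y + 24, LT = xy.
f_2 = xy - 12x - 5y^{2} + y + 108, LT = xy.
f_3 = -3xy - 4y + 64, LT = xy.

S(f_1,f_2): lcm = xy. S = 9x + 5y^{2} - \tfrac{1}{2}y - 114.
  leading term x: no divisor's leading term divides it; move 9x to the remainder.
  leading term y^{2}: no divisor's leading term divides it; move 5y^{2} to the remainder.
  leading term y: no divisor's leading term divides it; move -\tfrac{1}{2}y to the remainder.
  leading term 1: no divisor's leading term divides it; move -114 to the remainder.
  remainder 9x + 5y^{2} - \tfrac{1}{2}y - 114 ≠ 0; add h_4 = 9x + 5y^{2} - \tfrac{1}{2}y - 114 to the basis.

S(f_1,f_3): lcm = xy. S = -3x - \tfrac{5}{6}y + \tfrac{46}{3}.
  leading term x: subtract (-\tfrac{1}{3})·h_4 from -3x - \tfrac{5}{6}y + \tfrac{46}{3} → \tfrac{5}{3}y^{2} - y - \tfrac{68}{3}
  leading term y^{2}: no divisor's leading term divides it; move \tfrac{5}{3}y^{2} to the remainder.
  leading term y: no divisor's leading term divides it; move -y to the remainder.
  leading term 1: no divisor's leading term divides it; move -\tfrac{68}{3} to the remainder.
  remainder \tfrac{5}{3}y^{2} - y - \tfrac{68}{3} ≠ 0; add h_5 = \tfrac{5}{3}y^{2} - y - \tfrac{68}{3} to the basis.

S(f_1,h_4): lcm = xy. S = -3x - \tfrac{5}{9}y^{3} + \tfrac{1}{18}y^{2} + \tfrac{79}{6}y - 6.
  leading term x: subtract (-\tfrac{1}{3})·h_4 from -3x - \tfrac{5}{9}y^{3} + \tfrac{1}{18}y^{2} + \tfrac{79}{6}y - 6 → -\tfrac{5}{9}y^{3} + \tfrac{31}{18}y^{2} + 13y - 44
  leading term y^{3}: subtract (-\tfrac{1}{3}y)·h_5 from -\tfrac{5}{9}y^{3} + \tfrac{31}{18}y^{2} + 13y - 44 → \tfrac{25}{18}y^{2} + \tfrac{49}{9}y - 44
  leading term y^{2}: subtract (\tfrac{5}{6})·h_5 from \tfrac{25}{18}y^{2} + \tfrac{49}{9}y - 44 → \tfrac{113}{18}y - \tfrac{226}{9}
  leading term y: no divisor's leading term divides it; move \tfrac{113}{18}y to the remainder.
  leading term 1: no divisor's leading term divides it; move -\tfrac{226}{9} to the remainder.
  remainder \tfrac{113}{18}y - \tfrac{226}{9} ≠ 0; add h_6 = \tfrac{113}{18}y - \tfrac{226}{9} to the basis.

The other S-polynomials (S(f_2,f_3), S(f_2,h_4), S(f_3,h_4), S(f_1,h_5), S(f_2,h_5), S(f_3,h_5), S(h_4,h_5), S(f_1,h_6), S(f_2,h_6), S(f_3,h_6), S(h_4,h_6), S(h_5,h_6)) all reduce to 0 modulo the current basis, so we have a Gröbner basis.
Inter-reduce: drop elements whose leading term is divisible by another's, tail-reduce, and make monic.
Reduced Gröbner basis: {x - 4, y - 4}.

From the last basis element, y - 4 = 0, so y takes values in {4}. Each choice, substituted upward through the basis, yields the corresponding point(s) of the solution set.
  y = 4: the earlier basis element becomes x - 4 = 0, giving x = 4 — point (4, 4).
This is the nonlinear analogue of row-reducing a linear system.

{(4, 4)}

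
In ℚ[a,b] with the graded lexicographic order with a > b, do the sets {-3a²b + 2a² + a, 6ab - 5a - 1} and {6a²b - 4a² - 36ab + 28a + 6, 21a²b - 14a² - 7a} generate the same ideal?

For a fixed monomial order, each ideal has a unique reduced Gröbner basis; comparing bases decides equality.
Buchberger on the first generating set:
f_1 = -3a²b + 2a² + a, LT = a²b.
f_2 = 6ab - 5a - 1, LT = ab.

S(f_1,f_2): lcm = a²b. S = ⅙a² - ⅙a.
  reduce S modulo (f_1, f_2):
  remainder ⅙a² - ⅙a ≠ 0; add g_3 = ⅙a² - ⅙a to the basis.

S(f_1,g_3): lcm = a²b. S = -⅔a² + ab - ⅓a.
  reduce S modulo (f_1, f_2, g_3):
  remainder -⅙a + ⅙ ≠ 0; add g_4 = -⅙a + ⅙ to the basis.

S(f_2,g_4): lcm = ab. S = -⅚a + b - ⅙.
  reduce S modulo (f_1, f_2, g_3, g_4):
  remainder b - 1 ≠ 0; add g_5 = b - 1 to the basis.

The other S-polynomials (S(f_2,g_3), S(f_1,g_4), S(g_3,g_4), S(f_1,g_5), S(f_2,g_5), S(g_3,g_5), S(g_4,g_5)) all reduce to 0 modulo the current basis, so we have a Gröbner basis.
Inter-reduce: drop elements whose leading term is divisible by another's, tail-reduce, and make monic.
Reduced Gröbner basis: {a - 1, b - 1}.

Buchberger on the second generating set:
h_1 = 6a²b - 4a² - 36ab + 28a + 6, LT = a²b.
h_2 = 21a²b - 14a² - 7a, LT = a²b.

S(h_1,h_2): lcm = a²b. S = -6ab + 5a + 1.
  reduce S modulo (h_1, h_2):
  remainder -6ab + 5a + 1 ≠ 0; add k_3 = -6ab + 5a + 1 to the basis.

S(h_1,k_3): lcm = a²b. S = ⅙a² - 6ab + 29/6a + 1.
  reduce S modulo (h_1, h_2, k_3):
  remainder ⅙a² - ⅙a ≠ 0; add k_4 = ⅙a² - ⅙a to the basis.

S(h_1,k_4): lcm = a²b. S = -⅔a² - 5ab + 14/3a + 1.
  reduce S modulo (h_1, h_2, k_3, k_4):
  remainder -⅙a + ⅙ ≠ 0; add k_5 = -⅙a + ⅙ to the basis.

S(k_3,k_5): lcm = ab. S = -⅚a + b - ⅙.
  reduce S modulo (h_1, h_2, k_3, k_4, k_5):
  remainder b - 1 ≠ 0; add k_6 = b - 1 to the basis.

The other S-polynomials (S(h_2,k_3), S(h_2,k_4), S(k_3,k_4), S(h_1,k_5), S(h_2,k_5), S(k_4,k_5), S(h_1,k_6), S(h_2,k_6), S(k_3,k_6), S(k_4,k_6), S(k_5,k_6)) all reduce to 0 modulo the current basis, so we have a Gröbner basis.
Inter-reduce: drop elements whose leading term is divisible by another's, tail-reduce, and make monic.
Reduced Gröbner basis: {a - 1, b - 1}.

The two bases agree; hence the ideals are identical.
The choice of monomial ordering does not affect the verdict — as long as both bases are computed under the same ordering, their equality decides ideal equality.

Yes, the ideals are equal.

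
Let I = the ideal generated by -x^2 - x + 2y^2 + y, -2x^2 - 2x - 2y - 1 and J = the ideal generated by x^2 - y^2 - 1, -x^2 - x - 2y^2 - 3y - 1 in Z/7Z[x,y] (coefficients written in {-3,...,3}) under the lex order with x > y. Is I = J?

No, the ideals differ.

Since reduced Gröbner bases are canonical representatives of ideals under a given ordering, it suffices to compute and compare them.
Buchberger on the first generating set:
f_1 = -x^2 - x + 2y^2 + y, LT = x^2.
f_2 = -2x^2 - 2x - 2y - 1, LT = x^2.

S(f_1,f_2): lcm = x^2. S = -2y^2 - 2y + 3.
  leading term y^2: no divisor's leading term divides it; move -2y^2 to the remainder.
  leading term y: no divisor's leading term divides it; move -2y to the remainder.
  leading term 1: no divisor's leading term divides it; move 3 to the remainder.
  remainder -2y^2 - 2y + 3 ≠ 0; add g_3 = -2y^2 - 2y + 3 to the basis.

S(f_1,g_3): leading monomials are coprime, so the S-polynomial reduces to 0 (Buchberger's first criterion).
S(f_2,g_3): leading monomials are coprime, so the S-polynomial reduces to 0 (Buchberger's first criterion).
Every S-polynomial of the final basis reduces to 0, so we have a Gröbner basis.
Inter-reduce: drop elements whose leading term is divisible by another's, tail-reduce, and make monic.
Reduced Gröbner basis: {x^2 + x + y - 3, y^2 + y + 2}.

Buchberger on the second generating set:
h_1 = x^2 - y^2 - 1, LT = x^2.
h_2 = -x^2 - x - 2y^2 - 3y - 1, LT = x^2.

S(h_1,h_2): lcm = x^2. S = -x - 3y^2 - 3y - 2.
  leading term x: no divisor's leading term divides it; move -x to the remainder.
  leading term y^2: no divisor's leading term divides it; move -3y^2 to the remainder.
  leading term y: no divisor's leading term divides it; move -3y to the remainder.
  leading term 1: no divisor's leading term divides it; move -2 to the remainder.
  remainder -x - 3y^2 - 3y - 2 ≠ 0; add k_3 = -x - 3y^2 - 3y - 2 to the basis.

S(h_1,k_3): lcm = x^2. S = -3xy^2 - 3xy - 2x - y^2 - 1.
  leading term xy^2: subtract (3y^2)·k_3 from -3xy^2 - 3xy - 2x - y^2 - 1 → -3xy - 2x + 2y^4 + 2y^3 - 2y^2 - 1
  leading term xy: subtract (3y)·k_3 from -3xy - 2x + 2y^4 + 2y^3 - 2y^2 - 1 → -2x + 2y^4 - 3y^3 - y - 1
  leading term x: subtract (2)·k_3 from -2x + 2y^4 - 3y^3 - y - 1 → 2y^4 - 3y^3 - y^2 - 2y + 3
  leading term y^4: no divisor's leading term divides it; move 2y^4 to the remainder.
  leading term y^3: no divisor's leading term divides it; move -3y^3 to the remainder.
  leading term y^2: no divisor's leading term divides it; move -y^2 to the remainder.
  leading term y: no divisor's leading term divides it; move -2y to the remainder.
  leading term 1: no divisor's leading term divides it; move 3 to the remainder.
  remainder 2y^4 - 3y^3 - y^2 - 2y + 3 ≠ 0; add k_4 = 2y^4 - 3y^3 - y^2 - 2y + 3 to the basis.

S(h_2,k_3): lcm = x^2. S = -3xy^2 - 3xy - x + 2y^2 + 3y + 1.
  leading term xy^2: subtract (3y^2)·k_3 from -3xy^2 - 3xy - x + 2y^2 + 3y + 1 → -3xy - x + 2y^4 + 2y^3 + y^2 + 3y + 1
  leading term xy: subtract (3y)·k_3 from -3xy - x + 2y^4 + 2y^3 + y^2 + 3y + 1 → -x + 2y^4 - 3y^3 + 3y^2 + 2y + 1
  leading term x: subtract (1)·k_3 from -x + 2y^4 - 3y^3 + 3y^2 + 2y + 1 → 2y^4 - 3y^3 - y^2 - 2y + 3
  leading term y^4: subtract (1)·k_4 from 2y^4 - 3y^3 - y^2 - 2y + 3 → 0
  remainder 0.

S(h_1,k_4): leading monomials are coprime, so the S-polynomial reduces to 0 (Buchberger's first criterion).
S(h_2,k_4): leading monomials are coprime, so the S-polynomial reduces to 0 (Buchberger's first criterion).
S(k_3,k_4): leading monomials are coprime, so the S-polynomial reduces to 0 (Buchberger's first criterion).
Every S-polynomial of the final basis reduces to 0, so we have a Gröbner basis.
Inter-reduce: drop elements whose leading term is divisible by another's, tail-reduce, and make monic.
Reduced Gröbner basis: {x + 3y^2 + 3y + 2, y^4 + 2y^3 + 3y^2 - y - 2}.

The bases are distinct; the ideals are different.
The same test decides containment: I ⊆ J iff every generator of I reduces to 0 modulo a Gröbner basis of J.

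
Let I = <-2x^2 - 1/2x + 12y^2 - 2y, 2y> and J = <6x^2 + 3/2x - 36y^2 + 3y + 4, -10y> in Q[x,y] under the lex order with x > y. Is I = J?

No, the ideals differ.

Since reduced Gröbner bases are canonical representatives of ideals under a given ordering, it suffices to compute and compare them.
Buchberger on the first generating set:
f_1 = -2x^2 - 1/2x + 12y^2 - 2y, LT = x^2.
f_2 = 2y, LT = y.

The S-polynomials (S(f_1,f_2)) all reduce to 0 modulo the current basis, so we have a Gröbner basis.
Inter-reduce: drop elements whose leading term is divisible by another's, tail-reduce, and make monic.
Reduced Gröbner basis: {x^2 + 1/4x, y}.

Buchberger on the second generating set:
h_1 = 6x^2 + 3/2x - 36y^2 + 3y + 4, LT = x^2.
h_2 = -10y, LT = y.

The S-polynomials (S(h_1,h_2)) all reduce to 0 modulo the current basis, so we have a Gröbner basis.
Inter-reduce: drop elements whose leading term is divisible by another's, tail-reduce, and make monic.
Reduced Gröbner basis: {x^2 + 1/4x + 2/3, y}.

These differ, so the ideals are not equal.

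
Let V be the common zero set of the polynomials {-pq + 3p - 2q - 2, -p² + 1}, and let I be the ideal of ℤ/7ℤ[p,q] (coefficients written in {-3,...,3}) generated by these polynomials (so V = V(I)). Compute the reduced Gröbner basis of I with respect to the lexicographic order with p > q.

Buchberger's algorithm terminates because the ascending chain of leading-term ideals stabilizes.

f_1 = -pq + 3p - 2q - 2, LT = pq.
f_2 = -p² + 1, LT = p².

S(f_1,f_2): lcm = p²q. S = -3p² + 2pq + 2p + q.
  reduce S modulo (f_1, f_2):
  remainder p - 3q ≠ 0; add g_3 = p - 3q to the basis.

S(f_1,g_3): lcm = pq. S = -3p + 3q² + 2q + 2.
  reduce S modulo (f_1, f_2, g_3):
  remainder 3q² + 2 ≠ 0; add g_4 = 3q² + 2 to the basis.

The other S-polynomials (S(f_2,g_3), S(f_1,g_4), S(f_2,g_4), S(g_3,g_4)) all reduce to 0 modulo the current basis, so we have a Gröbner basis.
Inter-reduce: drop elements whose leading term is divisible by another's, tail-reduce, and make monic.

G = {p - 3q, q² + 3}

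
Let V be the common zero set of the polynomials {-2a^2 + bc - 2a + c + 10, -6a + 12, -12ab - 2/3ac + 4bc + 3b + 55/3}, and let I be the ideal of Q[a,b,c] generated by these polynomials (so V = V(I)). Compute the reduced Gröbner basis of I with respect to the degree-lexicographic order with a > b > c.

G = {c^2 - 71/8c + 63/8, a - 2, b + 16/63c - 79/63}

f_1 = -2a^2 + bc - 2a + c + 10, LT = a^2.
f_2 = -6a + 12, LT = a.
f_3 = -12ab - 2/3ac + 4bc + 3b + 55/3, LT = ab.

S(f_1,f_2): lcm = a^2. S = -1/2bc + 3a - 1/2c - 5.
  reduce S modulo (f_1, f_2, f_3):
  remainder -1/2bc - 1/2c + 1 ≠ 0; add g_4 = -1/2bc - 1/2c + 1 to the basis.

S(f_1,f_3): lcm = a^2b. S = -1/18a^2c + 1/3abc - 1/2b^2c + 5/4ab - 1/2bc + 55/36a - 5b.
  reduce S modulo (f_1, f_2, f_3, g_4):
  remainder -7/2b - 8/9c + 79/18 ≠ 0; add g_5 = -7/2b - 8/9c + 79/18 to the basis.

S(f_3,g_4): lcm = abc. S = 1/18ac^2 - 1/3bc^2 - ac - 1/4bc + 2a - 55/36c.
  reduce S modulo (f_1, f_2, f_3, g_4, g_5):
  remainder 4/9c^2 - 71/18c + 7/2 ≠ 0; add g_6 = 4/9c^2 - 71/18c + 7/2 to the basis.

The other S-polynomials (S(f_2,f_3), S(f_1,g_4), S(f_2,g_4), S(f_1,g_5), S(f_2,g_5), S(f_3,g_5), S(g_4,g_5), S(f_1,g_6), S(f_2,g_6), S(f_3,g_6), S(g_4,g_6), S(g_5,g_6)) all reduce to 0 modulo the current basis, so we have a Gröbner basis.
Inter-reduce: drop elements whose leading term is divisible by another's, tail-reduce, and make monic.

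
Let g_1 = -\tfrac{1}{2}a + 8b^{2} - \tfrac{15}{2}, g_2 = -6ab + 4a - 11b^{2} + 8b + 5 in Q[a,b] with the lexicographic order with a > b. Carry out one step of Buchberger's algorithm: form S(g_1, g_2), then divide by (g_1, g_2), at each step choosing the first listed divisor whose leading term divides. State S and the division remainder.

lcm(LM(g_1), LM(g_2)) = ab.
S = (lcm/LT(g_1))·g_1 − (lcm/LT(g_2))·g_2 = \tfrac{2}{3}a - 16b^{3} - \tfrac{11}{6}b^{2} + \tfrac{49}{3}b + \tfrac{5}{6}.
Reduce S modulo (g_1, g_2) in that order:
  leading term a: subtract (-\tfrac{4}{3})·g_1 from \tfrac{2}{3}a - 16b^{3} - \tfrac{11}{6}b^{2} + \tfrac{49}{3}b + \tfrac{5}{6} → -16b^{3} + \tfrac{53}{6}b^{2} + \tfrac{49}{3}b - \tfrac{55}{6}
  leading term b^{3}: no divisor's leading term divides it; move -16b^{3} to the remainder.
  leading term b^{2}: no divisor's leading term divides it; move \tfrac{53}{6}b^{2} to the remainder.
  leading term b: no divisor's leading term divides it; move \tfrac{49}{3}b to the remainder.
  leading term 1: no divisor's leading term divides it; move -\tfrac{55}{6} to the remainder.
The remainder -16b^{3} + \tfrac{53}{6}b^{2} + \tfrac{49}{3}b - \tfrac{55}{6} is nonzero, so it would be added as the next basis element.
An S-polynomial is built so that the two leading terms cancel; whether anything survives reduction is exactly the Gröbner-basis criterion.

S(g_1, g_2) = \tfrac{2}{3}a - 16b^{3} - \tfrac{11}{6}b^{2} + \tfrac{49}{3}b + \tfrac{5}{6}; remainder on division = -16b^{3} + \tfrac{53}{6}b^{2} + \tfrac{49}{3}b - \tfrac{55}{6}.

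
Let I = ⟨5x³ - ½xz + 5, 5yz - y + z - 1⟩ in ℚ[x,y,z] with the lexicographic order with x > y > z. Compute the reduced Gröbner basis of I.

f_1 = 5x³ - ½xz + 5, LT = x³.
f_2 = 5yz - y + z - 1, LT = yz.

The S-polynomials (S(f_1,f_2)) all reduce to 0 modulo the current basis, so we have a Gröbner basis.

G = {x³ - 1/10xz + 1, yz - ⅕y + ⅕z - ⅕}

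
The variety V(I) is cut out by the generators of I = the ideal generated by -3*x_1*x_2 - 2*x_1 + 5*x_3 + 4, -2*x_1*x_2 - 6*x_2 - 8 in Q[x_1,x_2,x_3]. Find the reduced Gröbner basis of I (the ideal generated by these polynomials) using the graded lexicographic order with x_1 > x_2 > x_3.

f_1 = -3*x_1*x_2 - 2*x_1 + 5*x_3 + 4, LT = x_1*x_2.
f_2 = -2*x_1*x_2 - 6*x_2 - 8, LT = x_1*x_2.

S(f_1,f_2): lcm = x_1*x_2. S = 2/3*x_1 - 3*x_2 - 5/3*x_3 - 16/3.
  reduce S modulo (f_1, f_2):
  remainder 2/3*x_1 - 3*x_2 - 5/3*x_3 - 16/3 ≠ 0; add g_3 = 2/3*x_1 - 3*x_2 - 5/3*x_3 - 16/3 to the basis.

S(f_1,g_3): lcm = x_1*x_2. S = 9/2*x_2**2 + 5/2*x_2*x_3 + 2/3*x_1 + 8*x_2 - 5/3*x_3 - 4/3.
  reduce S modulo (f_1, f_2, g_3):
  remainder 9/2*x_2**2 + 5/2*x_2*x_3 + 11*x_2 + 4 ≠ 0; add g_4 = 9/2*x_2**2 + 5/2*x_2*x_3 + 11*x_2 + 4 to the basis.

The other S-polynomials (S(f_2,g_3), S(f_1,g_4), S(f_2,g_4), S(g_3,g_4)) all reduce to 0 modulo the current basis, so we have a Gröbner basis.
Inter-reduce: drop elements whose leading term is divisible by another's, tail-reduce, and make monic.

G = {x_2**2 + 5/9*x_2*x_3 + 22/9*x_2 + 8/9, x_1 - 9/2*x_2 - 5/2*x_3 - 8}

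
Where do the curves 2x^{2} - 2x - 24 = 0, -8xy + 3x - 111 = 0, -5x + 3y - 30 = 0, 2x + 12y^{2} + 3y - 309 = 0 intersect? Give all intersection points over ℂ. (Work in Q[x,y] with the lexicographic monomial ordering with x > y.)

Compute a lex Gröbner basis by Buchberger's algorithm.
f_1 = 2x^{2} - 2x - 24, LT = x^{2}.
f_2 = -8xy + 3x - 111, LT = xy.
f_3 = -5x + 3y - 30, LT = x.
f_4 = 2x + 12y^{2} + 3y - 309, LT = x.

S(f_1,f_2): lcm = x^{2}y. S = \tfrac{3}{8}x^{2} - xy - \tfrac{111}{8}x - 12y.
  reduce S modulo (f_1, f_2, f_3, f_4):
  remainder -\tfrac{813}{40}y + \tfrac{813}{8} ≠ 0; add h_5 = -\tfrac{813}{40}y + \tfrac{813}{8} to the basis.

The other S-polynomials (S(f_1,f_3), S(f_1,f_4), S(f_2,f_3), S(f_2,f_4), S(f_3,f_4), S(f_1,h_5), S(f_2,h_5), S(f_3,h_5), S(f_4,h_5)) all reduce to 0 modulo the current basis, so we have a Gröbner basis.
Inter-reduce: drop elements whose leading term is divisible by another's, tail-reduce, and make monic.
Reduced Gröbner basis: {x + 3, y - 5}.

Elimination: the polynomial y - 5 lies in the elimination ideal for y, so y ∈ {5}. For each such y, the remaining basis elements (now univariate) give the rest of the solution.
  y = 5: the earlier basis element becomes x + 3 = 0, giving x = -3 — point (-3, 5).
This is the nonlinear analogue of row-reducing a linear system.

{(-3, 5)}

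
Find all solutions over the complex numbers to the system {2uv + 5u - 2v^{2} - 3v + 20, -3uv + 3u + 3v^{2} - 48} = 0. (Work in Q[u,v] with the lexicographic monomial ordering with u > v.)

Compute a lex Gröbner basis by Buchberger's algorithm.
f_1 = 2uv + 5u - 2v^{2} - 3v + 20, LT = uv.
f_2 = -3uv + 3u + 3v^{2} - 48, LT = uv.

S(f_1,f_2): lcm = uv. S = \tfrac{7}{2}u - \tfrac{3}{2}v - 6.
  leading term u: no divisor's leading term divides it; move \tfrac{7}{2}u to the remainder.
  leading term v: no divisor's leading term divides it; move -\tfrac{3}{2}v to the remainder.
  leading term 1: no divisor's leading term divides it; move -6 to the remainder.
  remainder \tfrac{7}{2}u - \tfrac{3}{2}v - 6 ≠ 0; add h_3 = \tfrac{7}{2}u - \tfrac{3}{2}v - 6 to the basis.

S(f_1,h_3): lcm = uv. S = \tfrac{5}{2}u - \tfrac{4}{7}v^{2} + \tfrac{3}{14}v + 10.
  leading term u: subtract (\tfrac{5}{7})·h_3 from \tfrac{5}{2}u - \tfrac{4}{7}v^{2} + \tfrac{3}{14}v + 10 → -\tfrac{4}{7}v^{2} + \tfrac{9}{7}v + \tfrac{100}{7}
  leading term v^{2}: no divisor's leading term divides it; move -\tfrac{4}{7}v^{2} to the remainder.
  leading term v: no divisor's leading term divides it; move \tfrac{9}{7}v to the remainder.
  leading term 1: no divisor's leading term divides it; move \tfrac{100}{7} to the remainder.
  remainder -\tfrac{4}{7}v^{2} + \tfrac{9}{7}v + \tfrac{100}{7} ≠ 0; add h_4 = -\tfrac{4}{7}v^{2} + \tfrac{9}{7}v + \tfrac{100}{7} to the basis.

The other S-polynomials (S(f_2,h_3), S(f_1,h_4), S(f_2,h_4), S(h_3,h_4)) all reduce to 0 modulo the current basis, so we have a Gröbner basis.
Inter-reduce: drop elements whose leading term is divisible by another's, tail-reduce, and make monic.
Reduced Gröbner basis: {u - \tfrac{3}{7}v - \tfrac{12}{7}, v^{2} - \tfrac{9}{4}v - 25}.

Elimination: the polynomial v^{2} - \tfrac{9}{4}v - 25 lies in the elimination ideal for v, so v ∈ {-4, 25/4}. For each such v, the remaining basis elements (now univariate) give the rest of the solution.
  v = -4: the earlier basis element becomes u = 0, giving u = 0 — point (0, -4).
  v = 25/4: the earlier basis element becomes u - \tfrac{123}{28} = 0, giving u = 123/28 — point (123/28, 25/4).
Each listed point satisfies every original equation (direct substitution).

{(0, -4), (123/28, 25/4)}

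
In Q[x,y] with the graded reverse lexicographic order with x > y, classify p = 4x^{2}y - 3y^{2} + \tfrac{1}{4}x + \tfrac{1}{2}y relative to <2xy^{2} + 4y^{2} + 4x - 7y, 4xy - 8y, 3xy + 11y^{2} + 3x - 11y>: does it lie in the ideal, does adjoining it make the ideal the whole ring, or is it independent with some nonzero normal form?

First compute the reduced Gröbner basis of I by Buchberger's algorithm.
f_1 = 2xy^{2} + 4y^{2} + 4x - 7y, LT = xy^{2}.
f_2 = 4xy - 8y, LT = xy.
f_3 = 3xy + 11y^{2} + 3x - 11y, LT = xy.

S(f_1,f_2): lcm = xy^{2}. S = 4y^{2} + 2x - \tfrac{7}{2}y.
  leading term y^{2}: no divisor's leading term divides it; move 4y^{2} to the remainder.
  leading term x: no divisor's leading term divides it; move 2x to the remainder.
  leading term y: no divisor's leading term divides it; move -\tfrac{7}{2}y to the remainder.
  remainder 4y^{2} + 2x - \tfrac{7}{2}y ≠ 0; add h_4 = 4y^{2} + 2x - \tfrac{7}{2}y to the basis.

S(f_1,f_3): lcm = xy^{2}. S = -\tfrac{11}{3}y^{3} - xy + \tfrac{17}{3}y^{2} + 2x - \tfrac{7}{2}y.
  leading term y^{3}: subtract (-\tfrac{11}{12}y)·h_4 from -\tfrac{11}{3}y^{3} - xy + \tfrac{17}{3}y^{2} + 2x - \tfrac{7}{2}y → \tfrac{5}{6}xy + \tfrac{59}{24}y^{2} + 2x - \tfrac{7}{2}y
  leading term xy: subtract (\tfrac{5}{24})·f_2 from \tfrac{5}{6}xy + \tfrac{59}{24}y^{2} + 2x - \tfrac{7}{2}y → \tfrac{59}{24}y^{2} + 2x - \tfrac{11}{6}y
  leading term y^{2}: subtract (\tfrac{59}{96})·h_4 from \tfrac{59}{24}y^{2} + 2x - \tfrac{11}{6}y → \tfrac{37}{48}x + \tfrac{61}{192}y
  leading term x: no divisor's leading term divides it; move \tfrac{37}{48}x to the remainder.
  leading term y: no divisor's leading term divides it; move \tfrac{61}{192}y to the remainder.
  remainder \tfrac{37}{48}x + \tfrac{61}{192}y ≠ 0; add h_5 = \tfrac{37}{48}x + \tfrac{61}{192}y to the basis.

S(f_2,f_3): lcm = xy. S = -\tfrac{11}{3}y^{2} - x + \tfrac{5}{3}y.
  leading term y^{2}: subtract (-\tfrac{11}{12})·h_4 from -\tfrac{11}{3}y^{2} - x + \tfrac{5}{3}y → \tfrac{5}{6}x - \tfrac{37}{24}y
  leading term x: subtract (\tfrac{40}{37})·h_5 from \tfrac{5}{6}x - \tfrac{37}{24}y → -\tfrac{279}{148}y
  leading term y: no divisor's leading term divides it; move -\tfrac{279}{148}y to the remainder.
  remainder -\tfrac{279}{148}y ≠ 0; add h_6 = -\tfrac{279}{148}y to the basis.

The other S-polynomials (S(f_1,h_4), S(f_2,h_4), S(f_3,h_4), S(f_1,h_5), S(f_2,h_5), S(f_3,h_5), S(h_4,h_5), S(f_1,h_6), S(f_2,h_6), S(f_3,h_6), S(h_4,h_6), S(h_5,h_6)) all reduce to 0 modulo the current basis, so we have a Gröbner basis.
Inter-reduce: drop elements whose leading term is divisible by another's, tail-reduce, and make monic.
Reduced Gröbner basis: {x, y}.
Label its elements g_1 = x, g_2 = y.

Reduce p = 4x^{2}y - 3y^{2} + \tfrac{1}{4}x + \tfrac{1}{2}y modulo G:
  leading term x^{2}y: subtract (4xy)·g_1 from 4x^{2}y - 3y^{2} + \tfrac{1}{4}x + \tfrac{1}{2}y → -3y^{2} + \tfrac{1}{4}x + \tfrac{1}{2}y
  leading term y^{2}: subtract (-3y)·g_2 from -3y^{2} + \tfrac{1}{4}x + \tfrac{1}{2}y → \tfrac{1}{4}x + \tfrac{1}{2}y
  leading term x: subtract (\tfrac{1}{4})·g_1 from \tfrac{1}{4}x + \tfrac{1}{2}y → \tfrac{1}{2}y
  leading term y: subtract (\tfrac{1}{2})·g_2 from \tfrac{1}{2}y → 0
  normal form = 0.
Since the normal form is 0, p ∈ I.

4x^{2}y - 3y^{2} + \tfrac{1}{4}x + \tfrac{1}{2}y lies in I (it reduces to 0).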